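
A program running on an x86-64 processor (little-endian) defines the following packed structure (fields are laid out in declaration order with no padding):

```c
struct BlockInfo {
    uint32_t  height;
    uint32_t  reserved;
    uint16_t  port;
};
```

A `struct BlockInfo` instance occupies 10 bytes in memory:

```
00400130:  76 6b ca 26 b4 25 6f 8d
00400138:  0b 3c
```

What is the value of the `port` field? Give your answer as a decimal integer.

`port` follows `height` (4 B), `reserved` (4 B), so it starts at offset 4 + 4 = 8 and occupies 2 bytes.
Bytes at offsets 8..9: 0B 3C.
In little-endian order the low byte comes first in memory.
Reassemble most-significant byte first: 3C 0B → 0x3C0B.
0x3C0B = 15371.

15371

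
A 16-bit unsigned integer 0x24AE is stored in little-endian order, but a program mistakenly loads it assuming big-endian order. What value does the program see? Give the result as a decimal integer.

Stored little-endian, the bytes at ascending addresses are AE 24.
Read back as big-endian, the last byte is least significant, giving 0xAE24.
0xAE24 = 44580.

44580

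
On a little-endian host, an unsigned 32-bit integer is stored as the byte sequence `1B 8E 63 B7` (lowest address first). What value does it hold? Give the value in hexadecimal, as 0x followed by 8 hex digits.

In little-endian order the low byte comes first in memory.
Reassemble most-significant byte first: B7 63 8E 1B → 0xB7638E1B.

0xB7638E1B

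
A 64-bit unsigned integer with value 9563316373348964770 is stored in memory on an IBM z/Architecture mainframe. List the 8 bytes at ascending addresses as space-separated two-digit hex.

84 B7 B9 92 AC 24 59 A2

9563316373348964770 in hexadecimal, padded to 64 bits, is 0x84B7B992AC2459A2.
Split into bytes (most-significant first): 84 B7 B9 92 AC 24 59 A2.
In big-endian order the high byte comes first in memory.
So the memory order matches the most-significant-first order: 84 B7 B9 92 AC 24 59 A2.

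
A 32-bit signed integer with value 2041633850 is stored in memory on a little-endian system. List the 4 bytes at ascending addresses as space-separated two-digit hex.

2041633850 in hexadecimal, padded to 32 bits, is 0x79B0DC3A.
Split into bytes (most-significant first): 79 B0 DC 3A.
In little-endian order the low byte comes first in memory.
So at ascending addresses the bytes are 3A DC B0 79.

3A DC B0 79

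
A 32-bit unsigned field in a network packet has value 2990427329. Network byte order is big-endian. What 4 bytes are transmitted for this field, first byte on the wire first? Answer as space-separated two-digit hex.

2990427329 in hexadecimal, padded to 32 bits, is 0xB23E4CC1.
Split into bytes (most-significant first): B2 3E 4C C1.
In big-endian order the high byte comes first in memory.
So the memory order matches the most-significant-first order: B2 3E 4C C1.

B2 3E 4C C1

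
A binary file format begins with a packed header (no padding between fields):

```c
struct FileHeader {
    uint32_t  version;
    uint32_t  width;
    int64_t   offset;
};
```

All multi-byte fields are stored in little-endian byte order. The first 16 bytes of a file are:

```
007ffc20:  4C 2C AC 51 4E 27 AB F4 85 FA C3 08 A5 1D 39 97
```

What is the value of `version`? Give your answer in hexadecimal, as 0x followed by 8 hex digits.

`version` is the first field, at byte offset 0, occupying 4 bytes.
Bytes at offsets 0..3: 4C 2C AC 51.
Little-endian: lowest address holds the least-significant byte.
Reassemble most-significant byte first: 51 AC 2C 4C → 0x51AC2C4C.

0x51AC2C4C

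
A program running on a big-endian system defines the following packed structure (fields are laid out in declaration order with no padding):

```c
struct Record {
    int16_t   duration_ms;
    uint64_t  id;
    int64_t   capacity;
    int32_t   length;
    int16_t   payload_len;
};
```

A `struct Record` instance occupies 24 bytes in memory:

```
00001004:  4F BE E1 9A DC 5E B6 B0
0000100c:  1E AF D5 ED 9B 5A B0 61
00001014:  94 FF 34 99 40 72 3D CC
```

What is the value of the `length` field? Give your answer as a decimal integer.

882458738

`length` follows `duration_ms` (2 B), `id` (8 B), `capacity` (8 B), so it starts at offset 2 + 8 + 8 = 18 and occupies 4 bytes.
Bytes at offsets 18..21: 34 99 40 72.
Big-endian stores the most-significant byte at the lowest address.
The bytes are already most-significant first: 0x34994072.
0x34994072 = 882458738.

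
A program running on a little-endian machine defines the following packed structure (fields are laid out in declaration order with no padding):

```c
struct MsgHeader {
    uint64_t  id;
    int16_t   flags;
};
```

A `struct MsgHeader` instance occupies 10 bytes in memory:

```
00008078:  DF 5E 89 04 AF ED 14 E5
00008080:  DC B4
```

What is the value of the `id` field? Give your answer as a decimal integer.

16507079870170881759

`id` is the first field, at byte offset 0, occupying 8 bytes.
Bytes at offsets 0..7: DF 5E 89 04 AF ED 14 E5.
In little-endian order the low byte comes first in memory.
Reassemble most-significant byte first: E5 14 ED AF 04 89 5E DF → 0xE514EDAF04895EDF.
0xE514EDAF04895EDF = 16507079870170881759.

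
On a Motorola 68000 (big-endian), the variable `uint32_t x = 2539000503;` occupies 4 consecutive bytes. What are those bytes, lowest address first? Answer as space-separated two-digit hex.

2539000503 in hexadecimal, padded to 32 bits, is 0x975612B7.
Split into bytes (most-significant first): 97 56 12 B7.
Big-endian stores the most-significant byte at the lowest address.
So the memory order matches the most-significant-first order: 97 56 12 B7.

97 56 12 B7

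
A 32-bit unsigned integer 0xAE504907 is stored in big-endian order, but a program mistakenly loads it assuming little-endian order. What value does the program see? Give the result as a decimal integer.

Stored big-endian, the bytes at ascending addresses are AE 50 49 07.
Read back as little-endian, the first byte is least significant, giving 0x074950AE.
0x074950AE = 122245294.

122245294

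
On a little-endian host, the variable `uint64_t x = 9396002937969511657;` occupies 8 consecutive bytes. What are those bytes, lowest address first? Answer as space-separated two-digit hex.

9396002937969511657 in hexadecimal, padded to 64 bits, is 0x82654EE3D2330CE9.
Split into bytes (most-significant first): 82 65 4E E3 D2 33 0C E9.
Little-endian: lowest address holds the least-significant byte.
So at ascending addresses the bytes are E9 0C 33 D2 E3 4E 65 82.

E9 0C 33 D2 E3 4E 65 82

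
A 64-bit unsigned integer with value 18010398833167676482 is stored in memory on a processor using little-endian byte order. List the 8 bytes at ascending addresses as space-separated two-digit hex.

18010398833167676482 in hexadecimal, padded to 64 bits, is 0xF9F1CA50CA11B442.
Split into bytes (most-significant first): F9 F1 CA 50 CA 11 B4 42.
In little-endian order the low byte comes first in memory.
So at ascending addresses the bytes are 42 B4 11 CA 50 CA F1 F9.

42 B4 11 CA 50 CA F1 F9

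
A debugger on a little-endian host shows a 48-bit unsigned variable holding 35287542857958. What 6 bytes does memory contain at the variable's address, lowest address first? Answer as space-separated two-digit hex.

E6 00 75 05 18 20

35287542857958 in hexadecimal, padded to 48 bits, is 0x2018057500E6.
Split into bytes (most-significant first): 20 18 05 75 00 E6.
Little-endian: lowest address holds the least-significant byte.
So at ascending addresses the bytes are E6 00 75 05 18 20.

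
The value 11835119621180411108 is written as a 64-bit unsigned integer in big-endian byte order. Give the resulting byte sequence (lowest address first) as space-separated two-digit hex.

11835119621180411108 in hexadecimal, padded to 64 bits, is 0xA43ECA971EB6CCE4.
Split into bytes (most-significant first): A4 3E CA 97 1E B6 CC E4.
In big-endian order the high byte comes first in memory.
So the memory order matches the most-significant-first order: A4 3E CA 97 1E B6 CC E4.

A4 3E CA 97 1E B6 CC E4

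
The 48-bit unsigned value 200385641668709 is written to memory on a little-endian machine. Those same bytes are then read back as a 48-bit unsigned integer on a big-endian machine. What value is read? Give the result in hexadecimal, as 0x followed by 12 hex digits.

0x6560FDEA3FB6

200385641668709 in 48-bit hexadecimal is 0xB63FEAFD6065.
Stored little-endian, the bytes at ascending addresses are 65 60 FD EA 3F B6.
Read back as big-endian, the last byte is least significant, giving 0x6560FDEA3FB6.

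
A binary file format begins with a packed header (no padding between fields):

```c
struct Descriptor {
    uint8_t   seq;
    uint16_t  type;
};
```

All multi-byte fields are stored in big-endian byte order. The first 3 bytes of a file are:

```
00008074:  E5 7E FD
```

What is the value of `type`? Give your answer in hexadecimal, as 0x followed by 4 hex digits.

0x7EFD

`type` follows `seq` (1 byte), so it starts at byte offset 1 and occupies 2 bytes.
Bytes at offsets 1..2: 7E FD.
Big-endian stores the most-significant byte at the lowest address.
The bytes are already most-significant first: 0x7EFD.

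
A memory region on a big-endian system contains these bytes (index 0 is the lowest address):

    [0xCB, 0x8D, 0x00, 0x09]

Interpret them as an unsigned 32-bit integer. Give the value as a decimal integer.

In big-endian order the high byte comes first in memory.
The bytes are already most-significant first: 0xCB8D0009.
0xCB8D0009 = 3415015433.

3415015433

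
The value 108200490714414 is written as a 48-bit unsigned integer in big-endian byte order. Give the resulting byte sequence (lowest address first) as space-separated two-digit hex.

62 68 63 D0 45 2E

108200490714414 in hexadecimal, padded to 48 bits, is 0x626863D0452E.
Split into bytes (most-significant first): 62 68 63 D0 45 2E.
In big-endian order the high byte comes first in memory.
So the memory order matches the most-significant-first order: 62 68 63 D0 45 2E.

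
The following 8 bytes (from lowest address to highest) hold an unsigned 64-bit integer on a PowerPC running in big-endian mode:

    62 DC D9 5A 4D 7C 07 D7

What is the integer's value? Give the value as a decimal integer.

7123807692463540183

Big-endian stores the most-significant byte at the lowest address.
The bytes are already most-significant first: 0x62DCD95A4D7C07D7.
0x62DCD95A4D7C07D7 = 7123807692463540183.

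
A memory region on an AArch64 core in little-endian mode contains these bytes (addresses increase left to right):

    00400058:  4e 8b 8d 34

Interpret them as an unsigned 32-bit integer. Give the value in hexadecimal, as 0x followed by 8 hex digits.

Little-endian: lowest address holds the least-significant byte.
Reassemble most-significant byte first: 34 8D 8B 4E → 0x348D8B4E.

0x348D8B4E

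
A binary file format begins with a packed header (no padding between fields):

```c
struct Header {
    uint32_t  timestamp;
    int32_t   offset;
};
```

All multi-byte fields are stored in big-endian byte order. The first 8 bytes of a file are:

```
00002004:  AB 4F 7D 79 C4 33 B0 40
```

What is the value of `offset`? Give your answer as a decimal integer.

-1003245504

`offset` follows `timestamp` (4 bytes), so it starts at byte offset 4 and occupies 4 bytes.
Bytes at offsets 4..7: C4 33 B0 40.
Big-endian stores the most-significant byte at the lowest address.
The bytes are already most-significant first: 0xC433B040.
Top bit is set, so as a signed 32-bit value this is 0xC433B040 − 2^32 = -1003245504.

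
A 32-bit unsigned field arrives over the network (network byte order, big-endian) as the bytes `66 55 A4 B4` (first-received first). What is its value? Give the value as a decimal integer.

1716888756

In big-endian order the high byte comes first in memory.
The bytes are already most-significant first: 0x6655A4B4.
0x6655A4B4 = 1716888756.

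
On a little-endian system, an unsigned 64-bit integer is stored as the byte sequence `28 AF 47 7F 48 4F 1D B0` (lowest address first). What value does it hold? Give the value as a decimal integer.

12690386497791569704

Little-endian: lowest address holds the least-significant byte.
Reassemble most-significant byte first: B0 1D 4F 48 7F 47 AF 28 → 0xB01D4F487F47AF28.
0xB01D4F487F47AF28 = 12690386497791569704.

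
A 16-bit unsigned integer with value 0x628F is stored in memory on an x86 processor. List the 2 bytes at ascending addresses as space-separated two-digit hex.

Split into bytes (most-significant first): 62 8F.
In little-endian order the low byte comes first in memory.
So at ascending addresses the bytes are 8F 62.

8F 62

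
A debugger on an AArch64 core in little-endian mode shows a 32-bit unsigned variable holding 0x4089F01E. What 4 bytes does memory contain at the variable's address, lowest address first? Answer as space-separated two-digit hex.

1E F0 89 40

Split into bytes (most-significant first): 40 89 F0 1E.
Little-endian stores the least-significant byte at the lowest address.
So at ascending addresses the bytes are 1E F0 89 40.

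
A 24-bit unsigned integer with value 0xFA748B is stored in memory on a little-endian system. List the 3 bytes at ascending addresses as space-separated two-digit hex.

Split into bytes (most-significant first): FA 74 8B.
In little-endian order the low byte comes first in memory.
So at ascending addresses the bytes are 8B 74 FA.

8B 74 FA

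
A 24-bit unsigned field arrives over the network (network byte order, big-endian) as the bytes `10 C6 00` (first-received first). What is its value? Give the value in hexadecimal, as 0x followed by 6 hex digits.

0x10C600

Big-endian: lowest address holds the most-significant byte.
The bytes are already most-significant first: 0x10C600.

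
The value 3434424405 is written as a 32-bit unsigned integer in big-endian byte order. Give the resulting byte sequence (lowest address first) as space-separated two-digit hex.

CC B5 28 55

3434424405 in hexadecimal, padded to 32 bits, is 0xCCB52855.
Split into bytes (most-significant first): CC B5 28 55.
In big-endian order the high byte comes first in memory.
So the memory order matches the most-significant-first order: CC B5 28 55.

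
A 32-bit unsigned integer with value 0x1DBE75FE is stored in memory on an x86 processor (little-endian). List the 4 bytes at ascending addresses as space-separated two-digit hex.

Split into bytes (most-significant first): 1D BE 75 FE.
Little-endian: lowest address holds the least-significant byte.
So at ascending addresses the bytes are FE 75 BE 1D.

FE 75 BE 1D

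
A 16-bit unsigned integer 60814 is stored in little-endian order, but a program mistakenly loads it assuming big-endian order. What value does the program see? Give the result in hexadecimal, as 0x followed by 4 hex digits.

60814 in 16-bit hexadecimal is 0xED8E.
Stored little-endian, the bytes at ascending addresses are 8E ED.
Read back as big-endian, the last byte is least significant, giving 0x8EED.

0x8EED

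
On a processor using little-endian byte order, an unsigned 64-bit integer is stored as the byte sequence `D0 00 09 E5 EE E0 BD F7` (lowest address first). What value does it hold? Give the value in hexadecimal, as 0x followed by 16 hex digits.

0xF7BDE0EEE50900D0

Little-endian stores the least-significant byte at the lowest address.
Reassemble most-significant byte first: F7 BD E0 EE E5 09 00 D0 → 0xF7BDE0EEE50900D0.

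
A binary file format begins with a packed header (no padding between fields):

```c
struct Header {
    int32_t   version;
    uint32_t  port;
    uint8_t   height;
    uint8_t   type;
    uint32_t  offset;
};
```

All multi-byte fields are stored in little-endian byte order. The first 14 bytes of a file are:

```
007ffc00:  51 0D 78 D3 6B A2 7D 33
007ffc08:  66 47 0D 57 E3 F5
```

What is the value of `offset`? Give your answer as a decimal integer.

4125316877

`offset` follows `version` (4 B), `port` (4 B), `height` (1 B), `type` (1 B), so it starts at offset 4 + 4 + 1 + 1 = 10 and occupies 4 bytes.
Bytes at offsets 10..13: 0D 57 E3 F5.
In little-endian order the low byte comes first in memory.
Reassemble most-significant byte first: F5 E3 57 0D → 0xF5E3570D.
0xF5E3570D = 4125316877.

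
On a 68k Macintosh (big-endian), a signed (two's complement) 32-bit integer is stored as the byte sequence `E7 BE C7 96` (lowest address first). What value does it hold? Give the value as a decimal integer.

-406927466

Big-endian stores the most-significant byte at the lowest address.
The bytes are already most-significant first: 0xE7BEC796.
Top bit is set, so as a signed 32-bit value this is 0xE7BEC796 − 2^32 = -406927466.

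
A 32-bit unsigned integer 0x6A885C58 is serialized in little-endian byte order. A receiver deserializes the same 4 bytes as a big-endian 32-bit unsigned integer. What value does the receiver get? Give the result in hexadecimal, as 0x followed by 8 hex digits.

0x585C886A

Stored little-endian, the bytes at ascending addresses are 58 5C 88 6A.
Read back as big-endian, the last byte is least significant, giving 0x585C886A.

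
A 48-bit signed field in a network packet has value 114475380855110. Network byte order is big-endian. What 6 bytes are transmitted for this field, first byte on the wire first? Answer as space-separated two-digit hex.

68 1D 60 69 51 46

114475380855110 in hexadecimal, padded to 48 bits, is 0x681D60695146.
Split into bytes (most-significant first): 68 1D 60 69 51 46.
In big-endian order the high byte comes first in memory.
So the memory order matches the most-significant-first order: 68 1D 60 69 51 46.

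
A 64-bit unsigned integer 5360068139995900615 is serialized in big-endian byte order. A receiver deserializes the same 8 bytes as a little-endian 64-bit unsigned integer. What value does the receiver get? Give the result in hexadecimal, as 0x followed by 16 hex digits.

0xC72A581093C9624A

5360068139995900615 in 64-bit hexadecimal is 0x4A62C99310582AC7.
Stored big-endian, the bytes at ascending addresses are 4A 62 C9 93 10 58 2A C7.
Read back as little-endian, the first byte is least significant, giving 0xC72A581093C9624A.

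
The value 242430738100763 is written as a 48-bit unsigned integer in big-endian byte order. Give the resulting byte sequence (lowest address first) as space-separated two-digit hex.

DC 7D 4E 06 F2 1B

242430738100763 in hexadecimal, padded to 48 bits, is 0xDC7D4E06F21B.
Split into bytes (most-significant first): DC 7D 4E 06 F2 1B.
In big-endian order the high byte comes first in memory.
So the memory order matches the most-significant-first order: DC 7D 4E 06 F2 1B.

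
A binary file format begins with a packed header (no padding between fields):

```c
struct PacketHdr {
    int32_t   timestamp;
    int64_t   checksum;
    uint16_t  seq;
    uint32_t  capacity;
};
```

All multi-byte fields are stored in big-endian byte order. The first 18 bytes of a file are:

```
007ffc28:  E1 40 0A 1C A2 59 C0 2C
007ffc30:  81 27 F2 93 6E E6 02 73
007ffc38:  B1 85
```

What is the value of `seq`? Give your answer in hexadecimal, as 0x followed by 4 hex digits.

0x6EE6

`seq` follows `timestamp` (4 B), `checksum` (8 B), so it starts at offset 4 + 8 = 12 and occupies 2 bytes.
Bytes at offsets 12..13: 6E E6.
Big-endian: lowest address holds the most-significant byte.
The bytes are already most-significant first: 0x6EE6.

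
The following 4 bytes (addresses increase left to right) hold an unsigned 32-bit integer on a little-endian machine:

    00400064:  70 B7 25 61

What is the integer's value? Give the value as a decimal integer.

1629861744

Little-endian stores the least-significant byte at the lowest address.
Reassemble most-significant byte first: 61 25 B7 70 → 0x6125B770.
0x6125B770 = 1629861744.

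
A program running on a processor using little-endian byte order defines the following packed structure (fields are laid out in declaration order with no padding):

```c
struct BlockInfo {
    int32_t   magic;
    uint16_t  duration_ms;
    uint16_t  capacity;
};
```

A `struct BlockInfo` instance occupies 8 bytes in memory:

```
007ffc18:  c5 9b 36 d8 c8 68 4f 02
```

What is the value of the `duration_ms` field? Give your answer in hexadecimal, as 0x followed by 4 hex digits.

0x68C8

`duration_ms` follows `magic` (4 bytes), so it starts at byte offset 4 and occupies 2 bytes.
Bytes at offsets 4..5: C8 68.
Little-endian: lowest address holds the least-significant byte.
Reassemble most-significant byte first: 68 C8 → 0x68C8.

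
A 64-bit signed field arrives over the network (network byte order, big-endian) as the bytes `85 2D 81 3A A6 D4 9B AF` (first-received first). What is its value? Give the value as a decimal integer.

Big-endian: lowest address holds the most-significant byte.
The bytes are already most-significant first: 0x852D813AA6D49BAF.
Top bit is set, so as a signed 64-bit value this is 0x852D813AA6D49BAF − 2^64 = -8850275603806118993.

-8850275603806118993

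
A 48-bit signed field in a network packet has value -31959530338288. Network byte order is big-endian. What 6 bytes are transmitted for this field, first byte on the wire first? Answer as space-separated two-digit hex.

E2 EE D7 8C 08 10

Two's complement of -31959530338288 in 48 bits: 31959530338288 = 0x1D112873F7F0; invert → 0xE2EED78C080F; add 1 → 0xE2EED78C0810.
Split into bytes (most-significant first): E2 EE D7 8C 08 10.
Big-endian: lowest address holds the most-significant byte.
So the memory order matches the most-significant-first order: E2 EE D7 8C 08 10.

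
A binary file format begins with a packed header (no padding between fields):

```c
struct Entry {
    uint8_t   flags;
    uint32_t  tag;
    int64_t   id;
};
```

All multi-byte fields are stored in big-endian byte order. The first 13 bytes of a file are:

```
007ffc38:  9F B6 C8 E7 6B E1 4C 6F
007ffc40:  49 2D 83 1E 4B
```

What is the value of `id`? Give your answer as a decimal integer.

`id` follows `flags` (1 B), `tag` (4 B), so it starts at offset 1 + 4 = 5 and occupies 8 bytes.
Bytes at offsets 5..12: E1 4C 6F 49 2D 83 1E 4B.
Big-endian stores the most-significant byte at the lowest address.
The bytes are already most-significant first: 0xE14C6F492D831E4B.
Top bit is set, so as a signed 64-bit value this is 0xE14C6F492D831E4B − 2^64 = -2212270956858892725.

-2212270956858892725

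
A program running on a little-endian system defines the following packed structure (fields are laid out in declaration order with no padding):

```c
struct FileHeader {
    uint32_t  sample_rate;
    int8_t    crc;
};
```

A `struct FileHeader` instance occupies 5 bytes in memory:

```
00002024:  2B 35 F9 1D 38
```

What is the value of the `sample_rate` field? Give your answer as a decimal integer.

502871339

`sample_rate` is the first field, at byte offset 0, occupying 4 bytes.
Bytes at offsets 0..3: 2B 35 F9 1D.
Little-endian: lowest address holds the least-significant byte.
Reassemble most-significant byte first: 1D F9 35 2B → 0x1DF9352B.
0x1DF9352B = 502871339.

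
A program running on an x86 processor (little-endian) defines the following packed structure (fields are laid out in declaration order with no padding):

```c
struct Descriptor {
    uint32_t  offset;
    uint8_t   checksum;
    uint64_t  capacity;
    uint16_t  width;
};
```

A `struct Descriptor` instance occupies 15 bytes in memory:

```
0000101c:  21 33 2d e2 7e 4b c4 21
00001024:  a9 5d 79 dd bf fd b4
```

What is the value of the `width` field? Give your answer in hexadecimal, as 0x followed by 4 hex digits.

0xB4FD

`width` follows `offset` (4 B), `checksum` (1 B), `capacity` (8 B), so it starts at offset 4 + 1 + 8 = 13 and occupies 2 bytes.
Bytes at offsets 13..14: FD B4.
In little-endian order the low byte comes first in memory.
Reassemble most-significant byte first: B4 FD → 0xB4FD.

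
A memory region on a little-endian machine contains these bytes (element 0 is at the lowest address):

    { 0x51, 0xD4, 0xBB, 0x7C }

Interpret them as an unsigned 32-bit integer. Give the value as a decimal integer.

Little-endian: lowest address holds the least-significant byte.
Reassemble most-significant byte first: 7C BB D4 51 → 0x7CBBD451.
0x7CBBD451 = 2092684369.

2092684369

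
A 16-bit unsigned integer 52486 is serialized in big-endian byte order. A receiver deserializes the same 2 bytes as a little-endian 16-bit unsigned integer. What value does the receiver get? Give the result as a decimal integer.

52486 in 16-bit hexadecimal is 0xCD06.
Stored big-endian, the bytes at ascending addresses are CD 06.
Read back as little-endian, the first byte is least significant, giving 0x06CD.
0x06CD = 1741.

1741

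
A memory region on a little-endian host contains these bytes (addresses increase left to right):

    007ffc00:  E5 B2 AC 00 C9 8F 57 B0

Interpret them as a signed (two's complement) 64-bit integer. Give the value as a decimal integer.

In little-endian order the low byte comes first in memory.
Reassemble most-significant byte first: B0 57 8F C9 00 AC B2 E5 → 0xB0578FC900ACB2E5.
Top bit is set, so as a signed 64-bit value this is 0xB0578FC900ACB2E5 − 2^64 = -5739961106597891355.

-5739961106597891355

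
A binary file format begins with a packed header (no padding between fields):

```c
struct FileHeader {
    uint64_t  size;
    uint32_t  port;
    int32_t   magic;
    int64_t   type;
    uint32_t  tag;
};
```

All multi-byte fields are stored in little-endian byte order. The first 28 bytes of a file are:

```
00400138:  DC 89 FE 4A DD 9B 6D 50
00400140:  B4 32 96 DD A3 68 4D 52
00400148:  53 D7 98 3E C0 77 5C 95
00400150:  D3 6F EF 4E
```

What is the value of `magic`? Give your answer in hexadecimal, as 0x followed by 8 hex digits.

`magic` follows `size` (8 B), `port` (4 B), so it starts at offset 8 + 4 = 12 and occupies 4 bytes.
Bytes at offsets 12..15: A3 68 4D 52.
Little-endian stores the least-significant byte at the lowest address.
Reassemble most-significant byte first: 52 4D 68 A3 → 0x524D68A3.

0x524D68A3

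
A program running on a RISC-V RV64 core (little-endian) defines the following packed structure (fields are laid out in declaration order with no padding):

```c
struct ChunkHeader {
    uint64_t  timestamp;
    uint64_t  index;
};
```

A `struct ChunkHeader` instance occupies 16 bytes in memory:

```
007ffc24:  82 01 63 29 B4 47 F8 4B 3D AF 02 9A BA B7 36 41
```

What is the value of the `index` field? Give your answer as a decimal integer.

`index` follows `timestamp` (8 bytes), so it starts at byte offset 8 and occupies 8 bytes.
Bytes at offsets 8..15: 3D AF 02 9A BA B7 36 41.
Little-endian stores the least-significant byte at the lowest address.
Reassemble most-significant byte first: 41 36 B7 BA 9A 02 AF 3D → 0x4136B7BA9A02AF3D.
0x4136B7BA9A02AF3D = 4699145273283358525.

4699145273283358525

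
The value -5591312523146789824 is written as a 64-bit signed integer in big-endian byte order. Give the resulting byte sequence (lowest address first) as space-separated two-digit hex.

Two's complement of -5591312523146789824 in 64 bits: 5591312523146789824 = 0x4D98551DA25B83C0; invert → 0xB267AAE25DA47C3F; add 1 → 0xB267AAE25DA47C40.
Split into bytes (most-significant first): B2 67 AA E2 5D A4 7C 40.
Big-endian: lowest address holds the most-significant byte.
So the memory order matches the most-significant-first order: B2 67 AA E2 5D A4 7C 40.

B2 67 AA E2 5D A4 7C 40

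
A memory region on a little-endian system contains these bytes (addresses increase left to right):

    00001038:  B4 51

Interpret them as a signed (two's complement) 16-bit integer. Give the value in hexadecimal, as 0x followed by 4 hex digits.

Little-endian stores the least-significant byte at the lowest address.
Reassemble most-significant byte first: 51 B4 → 0x51B4.

0x51B4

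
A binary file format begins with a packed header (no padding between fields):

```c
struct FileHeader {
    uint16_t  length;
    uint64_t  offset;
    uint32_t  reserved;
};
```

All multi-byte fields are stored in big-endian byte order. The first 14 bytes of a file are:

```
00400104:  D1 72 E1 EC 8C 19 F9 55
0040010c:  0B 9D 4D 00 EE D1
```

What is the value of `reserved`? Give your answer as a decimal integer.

1291906769

`reserved` follows `length` (2 B), `offset` (8 B), so it starts at offset 2 + 8 = 10 and occupies 4 bytes.
Bytes at offsets 10..13: 4D 00 EE D1.
In big-endian order the high byte comes first in memory.
The bytes are already most-significant first: 0x4D00EED1.
0x4D00EED1 = 1291906769.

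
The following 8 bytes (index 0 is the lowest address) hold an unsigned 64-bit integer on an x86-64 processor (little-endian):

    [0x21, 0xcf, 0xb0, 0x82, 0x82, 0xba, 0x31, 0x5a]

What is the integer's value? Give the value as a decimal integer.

6499180806973476641

Little-endian: lowest address holds the least-significant byte.
Reassemble most-significant byte first: 5A 31 BA 82 82 B0 CF 21 → 0x5A31BA8282B0CF21.
0x5A31BA8282B0CF21 = 6499180806973476641.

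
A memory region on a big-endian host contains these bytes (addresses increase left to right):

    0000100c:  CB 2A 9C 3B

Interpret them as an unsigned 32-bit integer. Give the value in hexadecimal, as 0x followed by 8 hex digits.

Big-endian: lowest address holds the most-significant byte.
The bytes are already most-significant first: 0xCB2A9C3B.

0xCB2A9C3B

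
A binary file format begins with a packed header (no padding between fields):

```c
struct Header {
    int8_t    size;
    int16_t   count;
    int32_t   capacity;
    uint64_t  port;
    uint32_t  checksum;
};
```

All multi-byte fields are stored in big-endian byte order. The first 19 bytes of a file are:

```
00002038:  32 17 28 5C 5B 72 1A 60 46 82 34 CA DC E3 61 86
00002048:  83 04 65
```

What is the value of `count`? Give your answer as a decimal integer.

`count` follows `size` (1 byte), so it starts at byte offset 1 and occupies 2 bytes.
Bytes at offsets 1..2: 17 28.
In big-endian order the high byte comes first in memory.
The bytes are already most-significant first: 0x1728.
0x1728 = 5928.

5928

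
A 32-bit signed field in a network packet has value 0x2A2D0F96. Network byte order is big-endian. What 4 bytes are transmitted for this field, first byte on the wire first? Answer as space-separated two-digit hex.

2A 2D 0F 96

Split into bytes (most-significant first): 2A 2D 0F 96.
In big-endian order the high byte comes first in memory.
So the memory order matches the most-significant-first order: 2A 2D 0F 96.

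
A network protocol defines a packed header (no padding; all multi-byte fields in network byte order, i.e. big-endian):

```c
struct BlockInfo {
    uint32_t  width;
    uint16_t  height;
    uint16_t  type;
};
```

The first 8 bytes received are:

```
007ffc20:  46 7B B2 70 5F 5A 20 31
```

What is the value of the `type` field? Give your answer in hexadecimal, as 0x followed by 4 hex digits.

`type` follows `width` (4 B), `height` (2 B), so it starts at offset 4 + 2 = 6 and occupies 2 bytes.
Bytes at offsets 6..7: 20 31.
In big-endian order the high byte comes first in memory.
The bytes are already most-significant first: 0x2031.

0x2031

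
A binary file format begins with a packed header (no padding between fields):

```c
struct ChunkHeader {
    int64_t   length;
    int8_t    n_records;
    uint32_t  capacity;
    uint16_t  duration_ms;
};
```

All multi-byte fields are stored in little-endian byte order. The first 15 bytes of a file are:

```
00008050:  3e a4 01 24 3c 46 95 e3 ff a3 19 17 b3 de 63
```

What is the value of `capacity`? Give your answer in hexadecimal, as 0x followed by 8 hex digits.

`capacity` follows `length` (8 B), `n_records` (1 B), so it starts at offset 8 + 1 = 9 and occupies 4 bytes.
Bytes at offsets 9..12: A3 19 17 B3.
In little-endian order the low byte comes first in memory.
Reassemble most-significant byte first: B3 17 19 A3 → 0xB31719A3.

0xB31719A3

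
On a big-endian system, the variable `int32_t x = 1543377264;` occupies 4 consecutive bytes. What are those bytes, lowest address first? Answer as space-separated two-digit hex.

5B FE 11 70

1543377264 in hexadecimal, padded to 32 bits, is 0x5BFE1170.
Split into bytes (most-significant first): 5B FE 11 70.
Big-endian stores the most-significant byte at the lowest address.
So the memory order matches the most-significant-first order: 5B FE 11 70.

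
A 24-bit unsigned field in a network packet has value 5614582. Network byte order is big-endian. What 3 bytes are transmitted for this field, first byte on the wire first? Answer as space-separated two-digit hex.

5614582 in hexadecimal, padded to 24 bits, is 0x55ABF6.
Split into bytes (most-significant first): 55 AB F6.
In big-endian order the high byte comes first in memory.
So the memory order matches the most-significant-first order: 55 AB F6.

55 AB F6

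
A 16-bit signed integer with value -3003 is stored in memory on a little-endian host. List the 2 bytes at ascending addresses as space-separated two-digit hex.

45 F4

Two's complement of -3003 in 16 bits: 3003 = 0x0BBB; invert → 0xF444; add 1 → 0xF445.
Split into bytes (most-significant first): F4 45.
Little-endian: lowest address holds the least-significant byte.
So at ascending addresses the bytes are 45 F4.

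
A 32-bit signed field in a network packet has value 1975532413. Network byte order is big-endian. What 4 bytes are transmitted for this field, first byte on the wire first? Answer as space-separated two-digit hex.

75 C0 3B 7D

1975532413 in hexadecimal, padded to 32 bits, is 0x75C03B7D.
Split into bytes (most-significant first): 75 C0 3B 7D.
In big-endian order the high byte comes first in memory.
So the memory order matches the most-significant-first order: 75 C0 3B 7D.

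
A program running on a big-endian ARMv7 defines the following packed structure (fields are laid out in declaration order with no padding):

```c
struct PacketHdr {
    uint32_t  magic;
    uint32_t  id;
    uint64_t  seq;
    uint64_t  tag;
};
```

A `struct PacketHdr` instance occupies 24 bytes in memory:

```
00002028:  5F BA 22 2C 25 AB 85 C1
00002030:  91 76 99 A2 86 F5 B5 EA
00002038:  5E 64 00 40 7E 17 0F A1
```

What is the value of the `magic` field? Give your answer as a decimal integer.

`magic` is the first field, at byte offset 0, occupying 4 bytes.
Bytes at offsets 0..3: 5F BA 22 2C.
Big-endian: lowest address holds the most-significant byte.
The bytes are already most-significant first: 0x5FBA222C.
0x5FBA222C = 1606033964.

1606033964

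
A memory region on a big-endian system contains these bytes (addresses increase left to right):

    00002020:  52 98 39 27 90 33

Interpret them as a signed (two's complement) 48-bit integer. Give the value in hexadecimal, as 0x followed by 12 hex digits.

Big-endian stores the most-significant byte at the lowest address.
The bytes are already most-significant first: 0x529839279033.

0x529839279033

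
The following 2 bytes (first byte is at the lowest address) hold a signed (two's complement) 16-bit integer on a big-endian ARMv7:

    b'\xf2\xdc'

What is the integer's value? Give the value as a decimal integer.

-3364

Big-endian: lowest address holds the most-significant byte.
The bytes are already most-significant first: 0xF2DC.
Top bit is set, so as a signed 16-bit value this is 0xF2DC − 2^16 = -3364.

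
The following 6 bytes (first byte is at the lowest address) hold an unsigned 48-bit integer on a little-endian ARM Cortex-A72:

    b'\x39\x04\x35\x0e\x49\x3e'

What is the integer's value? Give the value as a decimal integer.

Little-endian stores the least-significant byte at the lowest address.
Reassemble most-significant byte first: 3E 49 0E 35 04 39 → 0x3E490E350439.
0x3E490E350439 = 68483491890233.

68483491890233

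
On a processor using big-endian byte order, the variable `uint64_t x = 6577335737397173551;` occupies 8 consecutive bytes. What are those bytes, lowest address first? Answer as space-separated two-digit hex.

5B 47 64 01 44 0A 5D 2F

6577335737397173551 in hexadecimal, padded to 64 bits, is 0x5B476401440A5D2F.
Split into bytes (most-significant first): 5B 47 64 01 44 0A 5D 2F.
In big-endian order the high byte comes first in memory.
So the memory order matches the most-significant-first order: 5B 47 64 01 44 0A 5D 2F.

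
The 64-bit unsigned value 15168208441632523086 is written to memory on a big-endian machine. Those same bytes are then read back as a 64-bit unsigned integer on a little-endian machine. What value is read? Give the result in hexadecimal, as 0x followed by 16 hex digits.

15168208441632523086 in 64-bit hexadecimal is 0xD2804D368A96834E.
Stored big-endian, the bytes at ascending addresses are D2 80 4D 36 8A 96 83 4E.
Read back as little-endian, the first byte is least significant, giving 0x4E83968A364D80D2.

0x4E83968A364D80D2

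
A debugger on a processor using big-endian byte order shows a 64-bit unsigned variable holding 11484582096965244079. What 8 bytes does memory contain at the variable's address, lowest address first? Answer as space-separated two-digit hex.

11484582096965244079 in hexadecimal, padded to 64 bits, is 0x9F616E91BB6C94AF.
Split into bytes (most-significant first): 9F 61 6E 91 BB 6C 94 AF.
Big-endian stores the most-significant byte at the lowest address.
So the memory order matches the most-significant-first order: 9F 61 6E 91 BB 6C 94 AF.

9F 61 6E 91 BB 6C 94 AF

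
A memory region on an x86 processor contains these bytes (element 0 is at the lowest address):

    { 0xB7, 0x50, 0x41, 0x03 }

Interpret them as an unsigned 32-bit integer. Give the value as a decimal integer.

54612151

Little-endian stores the least-significant byte at the lowest address.
Reassemble most-significant byte first: 03 41 50 B7 → 0x034150B7.
0x034150B7 = 54612151.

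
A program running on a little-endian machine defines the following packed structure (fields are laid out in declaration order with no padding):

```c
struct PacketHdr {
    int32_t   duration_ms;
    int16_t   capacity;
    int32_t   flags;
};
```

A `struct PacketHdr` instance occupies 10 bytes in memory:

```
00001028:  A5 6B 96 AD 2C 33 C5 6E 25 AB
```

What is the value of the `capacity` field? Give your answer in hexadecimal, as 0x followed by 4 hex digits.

`capacity` follows `duration_ms` (4 bytes), so it starts at byte offset 4 and occupies 2 bytes.
Bytes at offsets 4..5: 2C 33.
Little-endian stores the least-significant byte at the lowest address.
Reassemble most-significant byte first: 33 2C → 0x332C.

0x332C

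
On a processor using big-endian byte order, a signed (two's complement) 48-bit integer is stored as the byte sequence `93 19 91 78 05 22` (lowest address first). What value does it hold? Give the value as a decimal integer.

-119736952683230

In big-endian order the high byte comes first in memory.
The bytes are already most-significant first: 0x931991780522.
Top bit is set, so as a signed 48-bit value this is 0x931991780522 − 2^48 = -119736952683230.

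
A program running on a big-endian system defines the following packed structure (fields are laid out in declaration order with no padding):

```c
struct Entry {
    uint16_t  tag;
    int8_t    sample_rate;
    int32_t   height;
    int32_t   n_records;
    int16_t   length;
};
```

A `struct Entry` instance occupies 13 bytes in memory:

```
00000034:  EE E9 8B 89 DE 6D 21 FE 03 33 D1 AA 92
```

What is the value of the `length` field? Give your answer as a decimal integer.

`length` follows `tag` (2 B), `sample_rate` (1 B), `height` (4 B), `n_records` (4 B), so it starts at offset 2 + 1 + 4 + 4 = 11 and occupies 2 bytes.
Bytes at offsets 11..12: AA 92.
Big-endian: lowest address holds the most-significant byte.
The bytes are already most-significant first: 0xAA92.
Top bit is set, so as a signed 16-bit value this is 0xAA92 − 2^16 = -21870.

-21870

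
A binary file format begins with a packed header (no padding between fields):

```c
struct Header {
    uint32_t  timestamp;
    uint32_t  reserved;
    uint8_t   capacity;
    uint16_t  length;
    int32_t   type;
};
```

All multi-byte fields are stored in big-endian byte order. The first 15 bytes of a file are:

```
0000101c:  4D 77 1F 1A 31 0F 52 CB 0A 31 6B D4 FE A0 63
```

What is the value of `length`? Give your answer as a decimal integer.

12651

`length` follows `timestamp` (4 B), `reserved` (4 B), `capacity` (1 B), so it starts at offset 4 + 4 + 1 = 9 and occupies 2 bytes.
Bytes at offsets 9..10: 31 6B.
Big-endian: lowest address holds the most-significant byte.
The bytes are already most-significant first: 0x316B.
0x316B = 12651.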